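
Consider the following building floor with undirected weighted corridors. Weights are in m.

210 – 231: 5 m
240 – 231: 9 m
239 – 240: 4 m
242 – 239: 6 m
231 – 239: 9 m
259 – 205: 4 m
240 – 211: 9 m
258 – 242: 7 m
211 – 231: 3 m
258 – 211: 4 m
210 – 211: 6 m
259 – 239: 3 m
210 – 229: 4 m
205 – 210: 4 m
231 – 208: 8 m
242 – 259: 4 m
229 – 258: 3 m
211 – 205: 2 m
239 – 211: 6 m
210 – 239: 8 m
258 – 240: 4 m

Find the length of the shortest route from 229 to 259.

12 m

Settle nodes by increasing distance from 229:
229: 0
258: 3  (via 229)
210: 4  (via 229)
240: 7  (via 258)
211: 7  (via 258)
205: 8  (via 210)
231: 9  (via 210)
242: 10  (via 258)
239: 11  (via 240)
259: 12  (via 205)
Shortest route: 229 → 210 → 205 → 259 = 12 m.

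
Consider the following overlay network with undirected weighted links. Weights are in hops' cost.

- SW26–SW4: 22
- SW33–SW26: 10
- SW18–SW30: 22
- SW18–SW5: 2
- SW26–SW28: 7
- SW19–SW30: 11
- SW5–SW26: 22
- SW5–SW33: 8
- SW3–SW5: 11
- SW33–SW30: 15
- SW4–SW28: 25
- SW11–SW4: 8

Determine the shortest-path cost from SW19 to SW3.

45 hops' cost

Running Dijkstra from SW19:
SW19: 0
SW30: 11  (via SW19)
SW33: 26  (via SW30)
SW18: 33  (via SW30)
SW5: 34  (via SW33)
SW26: 36  (via SW33)
SW28: 43  (via SW26)
SW3: 45  (via SW5)
Shortest route: SW19 → SW30 → SW33 → SW5 → SW3 = 45 hops' cost.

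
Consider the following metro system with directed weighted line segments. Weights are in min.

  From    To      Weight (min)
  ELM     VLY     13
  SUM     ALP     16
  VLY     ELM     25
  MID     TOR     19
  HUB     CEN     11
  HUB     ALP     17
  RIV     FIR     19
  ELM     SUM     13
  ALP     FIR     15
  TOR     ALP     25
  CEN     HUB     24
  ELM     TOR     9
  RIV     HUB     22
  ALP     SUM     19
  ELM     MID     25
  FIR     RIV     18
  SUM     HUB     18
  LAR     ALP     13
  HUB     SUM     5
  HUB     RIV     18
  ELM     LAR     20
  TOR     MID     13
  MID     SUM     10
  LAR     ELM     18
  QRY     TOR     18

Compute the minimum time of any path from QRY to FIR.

Candidate routes:
QRY–TOR–ALP–FIR: 18+25+15 = 58
QRY–TOR–MID–SUM–HUB–ALP–FIR: 18+13+10+18+17+15 = 91
QRY–TOR–MID–SUM–ALP–FIR: 18+13+10+16+15 = 72
Cheapest is QRY–TOR–ALP–FIR at 58 min.

58 min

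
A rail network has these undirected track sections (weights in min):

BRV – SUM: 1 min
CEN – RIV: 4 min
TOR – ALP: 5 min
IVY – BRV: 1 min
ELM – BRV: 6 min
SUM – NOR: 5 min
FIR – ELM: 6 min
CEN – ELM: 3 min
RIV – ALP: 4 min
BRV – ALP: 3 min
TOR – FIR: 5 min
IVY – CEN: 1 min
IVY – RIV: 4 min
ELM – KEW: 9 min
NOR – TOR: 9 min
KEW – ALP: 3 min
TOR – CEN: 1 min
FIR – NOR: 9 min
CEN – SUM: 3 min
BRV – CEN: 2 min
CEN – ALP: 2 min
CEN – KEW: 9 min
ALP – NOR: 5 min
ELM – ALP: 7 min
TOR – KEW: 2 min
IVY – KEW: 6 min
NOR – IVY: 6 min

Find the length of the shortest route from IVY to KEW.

Running Dijkstra from IVY:
IVY: 0
BRV: 1  (via IVY)
CEN: 1  (via IVY)
TOR: 2  (via CEN)
SUM: 2  (via BRV)
ALP: 3  (via CEN)
KEW: 4  (via TOR)
Shortest route: IVY–CEN–TOR–KEW = 4 min.

4 min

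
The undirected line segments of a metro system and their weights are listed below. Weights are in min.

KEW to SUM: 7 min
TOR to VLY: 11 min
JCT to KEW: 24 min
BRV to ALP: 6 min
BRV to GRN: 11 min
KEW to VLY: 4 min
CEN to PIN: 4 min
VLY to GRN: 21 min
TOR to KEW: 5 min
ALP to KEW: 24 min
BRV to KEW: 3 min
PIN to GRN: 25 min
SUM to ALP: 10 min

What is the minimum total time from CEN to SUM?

Settle nodes by increasing distance from CEN:
CEN: 0
PIN: 4  (via CEN)
GRN: 29  (via PIN)
BRV: 40  (via GRN)
KEW: 43  (via BRV)
ALP: 46  (via BRV)
VLY: 47  (via KEW)
TOR: 48  (via KEW)
SUM: 50  (via KEW)
Shortest route: CEN → PIN → GRN → BRV → KEW → SUM = 50 min.

50 min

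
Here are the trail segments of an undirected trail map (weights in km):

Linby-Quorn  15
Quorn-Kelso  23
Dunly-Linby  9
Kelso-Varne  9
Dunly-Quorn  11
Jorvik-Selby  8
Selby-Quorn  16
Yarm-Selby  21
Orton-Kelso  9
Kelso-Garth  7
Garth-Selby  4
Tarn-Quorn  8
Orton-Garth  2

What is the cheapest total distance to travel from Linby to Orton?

Shortest distances from Linby:
Linby: 0
Dunly: 9  (via Linby)
Quorn: 15  (via Linby)
Tarn: 23  (via Quorn)
Selby: 31  (via Quorn)
Garth: 35  (via Selby)
Orton: 37  (via Garth)
Shortest route: Linby–Quorn–Selby–Garth–Orton = 37 km.

37 km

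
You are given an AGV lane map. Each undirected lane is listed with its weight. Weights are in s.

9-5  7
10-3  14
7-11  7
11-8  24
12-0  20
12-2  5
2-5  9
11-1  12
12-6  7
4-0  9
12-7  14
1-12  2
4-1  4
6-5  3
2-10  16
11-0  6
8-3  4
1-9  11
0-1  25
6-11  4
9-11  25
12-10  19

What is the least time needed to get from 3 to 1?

Running Dijkstra from 3:
3: 0
8: 4  (via 3)
10: 14  (via 3)
11: 28  (via 8)
2: 30  (via 10)
6: 32  (via 11)
12: 33  (via 10)
0: 34  (via 11)
1: 35  (via 12)
Shortest route: 3 → 10 → 12 → 1 = 35 s.

35 s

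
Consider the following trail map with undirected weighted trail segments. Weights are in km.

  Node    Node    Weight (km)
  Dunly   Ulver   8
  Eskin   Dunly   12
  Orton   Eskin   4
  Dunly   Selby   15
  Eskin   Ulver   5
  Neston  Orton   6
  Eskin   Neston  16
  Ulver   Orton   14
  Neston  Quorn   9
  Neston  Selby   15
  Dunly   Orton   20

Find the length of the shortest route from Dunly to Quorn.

31 km

Running Dijkstra from Dunly:
Dunly: 0
Ulver: 8  (via Dunly)
Eskin: 12  (via Dunly)
Selby: 15  (via Dunly)
Orton: 16  (via Eskin)
Neston: 22  (via Orton)
Quorn: 31  (via Neston)
Shortest route: Dunly → Eskin → Orton → Neston → Quorn = 31 km.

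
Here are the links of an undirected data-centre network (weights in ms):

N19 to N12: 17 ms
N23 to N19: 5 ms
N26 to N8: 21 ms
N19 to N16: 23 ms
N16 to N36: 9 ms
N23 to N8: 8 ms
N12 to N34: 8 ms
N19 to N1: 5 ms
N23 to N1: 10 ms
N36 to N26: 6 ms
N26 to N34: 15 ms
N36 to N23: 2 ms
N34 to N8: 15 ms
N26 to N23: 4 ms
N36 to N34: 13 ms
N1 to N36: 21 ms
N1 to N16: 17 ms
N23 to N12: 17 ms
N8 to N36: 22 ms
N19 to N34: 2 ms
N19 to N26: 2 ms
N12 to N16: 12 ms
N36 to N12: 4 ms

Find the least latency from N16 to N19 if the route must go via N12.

Shortest N16→N12: N16 → N12 = 12
Shortest N12→N19: N12 → N34 → N19 = 10
Total via N12: 12 + 10 = 22 ms.

22 ms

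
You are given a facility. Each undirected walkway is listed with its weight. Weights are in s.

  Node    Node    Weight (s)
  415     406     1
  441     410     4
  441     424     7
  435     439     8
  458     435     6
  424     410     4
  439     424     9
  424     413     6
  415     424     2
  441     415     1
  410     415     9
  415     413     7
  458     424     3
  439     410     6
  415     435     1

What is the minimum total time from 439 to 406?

Compare a few routes:
439 → 424 → 415 → 406: 9+2+1 = 12
439 → 410 → 441 → 415 → 406: 6+4+1+1 = 12
439 → 435 → 415 → 406: 8+1+1 = 10
The minimum is 10 s via 439 → 435 → 415 → 406.

10 s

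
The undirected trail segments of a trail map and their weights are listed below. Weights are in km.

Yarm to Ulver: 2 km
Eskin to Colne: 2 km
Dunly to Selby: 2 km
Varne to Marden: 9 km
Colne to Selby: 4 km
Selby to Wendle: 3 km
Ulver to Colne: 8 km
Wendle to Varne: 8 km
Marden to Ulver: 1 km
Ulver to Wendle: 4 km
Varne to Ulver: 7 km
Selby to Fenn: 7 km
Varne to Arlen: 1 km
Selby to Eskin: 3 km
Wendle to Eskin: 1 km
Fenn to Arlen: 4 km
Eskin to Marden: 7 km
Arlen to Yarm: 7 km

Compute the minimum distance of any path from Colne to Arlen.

12 km

Settle nodes by increasing distance from Colne:
Colne: 0
Eskin: 2  (via Colne)
Wendle: 3  (via Eskin)
Selby: 4  (via Colne)
Dunly: 6  (via Selby)
Ulver: 7  (via Wendle)
Marden: 8  (via Ulver)
Yarm: 9  (via Ulver)
Varne: 11  (via Wendle)
Fenn: 11  (via Selby)
Arlen: 12  (via Varne)
Shortest route: Colne–Eskin–Wendle–Varne–Arlen = 12 km.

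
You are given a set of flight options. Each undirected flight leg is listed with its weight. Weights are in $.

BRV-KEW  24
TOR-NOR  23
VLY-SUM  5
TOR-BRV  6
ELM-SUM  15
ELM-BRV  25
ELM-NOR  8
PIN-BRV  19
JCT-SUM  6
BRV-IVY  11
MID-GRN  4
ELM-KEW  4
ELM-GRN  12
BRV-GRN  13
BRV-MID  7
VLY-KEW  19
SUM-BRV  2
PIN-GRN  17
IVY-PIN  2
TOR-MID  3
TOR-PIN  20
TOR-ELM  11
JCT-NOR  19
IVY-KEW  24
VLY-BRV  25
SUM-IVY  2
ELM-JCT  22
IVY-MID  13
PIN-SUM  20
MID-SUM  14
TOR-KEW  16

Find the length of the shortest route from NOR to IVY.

$25

Compare a few routes:
NOR → ELM → TOR → BRV → SUM → IVY: 8+11+6+2+2 = 29
NOR → ELM → SUM → IVY: 8+15+2 = 25
NOR → JCT → SUM → IVY: 19+6+2 = 27
The minimum is $25 via NOR → ELM → SUM → IVY.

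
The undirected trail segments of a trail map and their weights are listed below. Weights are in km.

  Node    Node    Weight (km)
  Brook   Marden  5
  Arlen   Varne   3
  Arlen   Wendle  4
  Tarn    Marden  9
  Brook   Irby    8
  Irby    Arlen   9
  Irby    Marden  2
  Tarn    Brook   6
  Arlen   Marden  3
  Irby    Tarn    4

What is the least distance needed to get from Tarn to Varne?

Shortest distances from Tarn:
Tarn: 0
Irby: 4  (via Tarn)
Brook: 6  (via Tarn)
Marden: 6  (via Irby)
Arlen: 9  (via Marden)
Varne: 12  (via Arlen)
Shortest route: Tarn–Irby–Marden–Arlen–Varne = 12 km.

12 km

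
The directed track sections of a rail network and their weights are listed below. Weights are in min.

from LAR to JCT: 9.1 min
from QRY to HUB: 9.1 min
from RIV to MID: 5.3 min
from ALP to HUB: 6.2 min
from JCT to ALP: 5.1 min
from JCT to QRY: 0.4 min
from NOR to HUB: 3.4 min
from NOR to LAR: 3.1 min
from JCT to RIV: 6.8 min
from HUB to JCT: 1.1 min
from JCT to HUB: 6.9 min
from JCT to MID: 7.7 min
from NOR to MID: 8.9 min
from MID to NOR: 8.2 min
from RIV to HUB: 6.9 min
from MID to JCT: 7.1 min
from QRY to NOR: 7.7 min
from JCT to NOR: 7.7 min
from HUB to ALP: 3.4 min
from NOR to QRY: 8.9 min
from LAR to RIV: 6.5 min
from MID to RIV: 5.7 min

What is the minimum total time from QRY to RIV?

17 min

Running Dijkstra from QRY:
QRY: 0
NOR: 7.7  (via QRY)
HUB: 9.1  (via QRY)
JCT: 10.2  (via HUB)
LAR: 10.8  (via NOR)
ALP: 12.5  (via HUB)
MID: 16.6  (via NOR)
RIV: 17  (via JCT)
Shortest route: QRY → HUB → JCT → RIV = 17 min.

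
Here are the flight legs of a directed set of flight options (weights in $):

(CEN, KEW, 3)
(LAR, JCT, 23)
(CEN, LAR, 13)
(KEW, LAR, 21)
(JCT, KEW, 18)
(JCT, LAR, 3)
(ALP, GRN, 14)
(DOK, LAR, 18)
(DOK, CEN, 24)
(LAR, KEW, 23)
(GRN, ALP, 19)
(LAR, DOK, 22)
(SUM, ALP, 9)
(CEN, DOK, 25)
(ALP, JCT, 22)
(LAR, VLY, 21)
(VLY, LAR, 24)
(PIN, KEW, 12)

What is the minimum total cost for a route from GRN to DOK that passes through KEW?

Best GRN to KEW: GRN–ALP–JCT–KEW costing 59
Shortest KEW→DOK: KEW–LAR–DOK = 43
Total via KEW: 59 + 43 = $102.

$102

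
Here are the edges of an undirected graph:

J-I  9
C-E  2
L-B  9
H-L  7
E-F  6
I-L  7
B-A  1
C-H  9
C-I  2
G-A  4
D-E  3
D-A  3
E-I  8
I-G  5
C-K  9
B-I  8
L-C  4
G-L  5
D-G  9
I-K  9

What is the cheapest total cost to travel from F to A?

12

Settle nodes by increasing distance from F:
F: 0
E: 6  (via F)
C: 8  (via E)
D: 9  (via E)
I: 10  (via C)
A: 12  (via D)
Shortest route: F → E → D → A = 12.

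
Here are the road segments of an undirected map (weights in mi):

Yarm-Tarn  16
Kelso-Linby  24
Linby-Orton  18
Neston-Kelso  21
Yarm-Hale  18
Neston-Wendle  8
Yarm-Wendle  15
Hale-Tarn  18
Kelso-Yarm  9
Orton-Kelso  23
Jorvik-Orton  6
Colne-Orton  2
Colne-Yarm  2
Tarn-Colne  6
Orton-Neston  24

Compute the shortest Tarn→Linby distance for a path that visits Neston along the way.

Shortest Tarn→Neston: Tarn–Colne–Yarm–Wendle–Neston = 31
Best Neston to Linby: Neston–Orton–Linby costing 42
Total via Neston: 31 + 42 = 73 mi.

73 mi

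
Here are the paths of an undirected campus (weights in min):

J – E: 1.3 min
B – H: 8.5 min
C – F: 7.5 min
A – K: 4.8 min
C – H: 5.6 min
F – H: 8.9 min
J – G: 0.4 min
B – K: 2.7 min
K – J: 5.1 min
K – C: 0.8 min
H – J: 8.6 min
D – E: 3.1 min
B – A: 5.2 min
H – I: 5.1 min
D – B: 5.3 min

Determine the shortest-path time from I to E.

Enumerating some paths:
I - H - C - K - J - E: 5.1+5.6+0.8+5.1+1.3 = 17.9
I - H - B - D - E: 5.1+8.5+5.3+3.1 = 22
I - H - J - E: 5.1+8.6+1.3 = 15
The minimum is 15 min via I - H - J - E.

15 min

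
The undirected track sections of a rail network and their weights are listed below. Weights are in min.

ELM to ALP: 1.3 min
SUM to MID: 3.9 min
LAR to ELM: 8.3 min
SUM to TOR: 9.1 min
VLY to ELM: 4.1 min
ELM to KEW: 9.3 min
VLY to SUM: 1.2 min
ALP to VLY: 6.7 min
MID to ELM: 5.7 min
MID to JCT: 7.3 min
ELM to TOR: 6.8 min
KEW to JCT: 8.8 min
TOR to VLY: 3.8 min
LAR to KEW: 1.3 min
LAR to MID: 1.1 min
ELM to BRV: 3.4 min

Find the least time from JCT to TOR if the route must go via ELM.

Best JCT to ELM: JCT–MID–ELM costing 13
Shortest ELM→TOR: ELM–TOR = 6.8
Total via ELM: 13 + 6.8 = 19.8 min.

19.8 min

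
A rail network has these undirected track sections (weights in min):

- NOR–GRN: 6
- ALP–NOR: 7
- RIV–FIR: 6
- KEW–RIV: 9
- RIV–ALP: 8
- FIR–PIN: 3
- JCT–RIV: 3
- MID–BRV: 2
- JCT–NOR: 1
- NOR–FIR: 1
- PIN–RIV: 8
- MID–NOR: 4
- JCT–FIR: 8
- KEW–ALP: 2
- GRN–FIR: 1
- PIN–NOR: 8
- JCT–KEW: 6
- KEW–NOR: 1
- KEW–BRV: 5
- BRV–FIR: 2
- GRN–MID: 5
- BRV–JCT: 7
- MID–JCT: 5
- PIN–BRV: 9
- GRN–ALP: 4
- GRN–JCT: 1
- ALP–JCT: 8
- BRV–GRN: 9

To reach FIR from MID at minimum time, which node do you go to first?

BRV

Candidate routes:
MID → NOR → JCT → GRN → FIR: 4+1+1+1 = 7
MID → NOR → FIR: 4+1 = 5
MID → GRN → FIR: 5+1 = 6
MID → BRV → FIR: 2+2 = 4
Cheapest is MID → BRV → FIR at 4 min.
So from MID the first move is to BRV.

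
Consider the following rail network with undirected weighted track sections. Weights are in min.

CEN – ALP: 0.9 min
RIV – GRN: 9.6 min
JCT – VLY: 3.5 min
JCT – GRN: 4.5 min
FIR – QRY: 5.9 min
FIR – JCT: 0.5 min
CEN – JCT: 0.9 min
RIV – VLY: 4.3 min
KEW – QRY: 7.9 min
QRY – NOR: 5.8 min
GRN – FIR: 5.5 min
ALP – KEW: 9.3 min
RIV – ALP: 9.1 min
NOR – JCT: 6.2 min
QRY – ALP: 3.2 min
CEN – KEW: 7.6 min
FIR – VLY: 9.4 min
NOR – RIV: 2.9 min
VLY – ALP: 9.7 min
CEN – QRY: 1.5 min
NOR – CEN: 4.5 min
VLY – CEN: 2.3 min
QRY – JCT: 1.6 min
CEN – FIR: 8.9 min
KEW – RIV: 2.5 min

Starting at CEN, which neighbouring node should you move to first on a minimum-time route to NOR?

Compare a few routes:
CEN - JCT - NOR: 0.9+6.2 = 7.1
CEN - NOR: 4.5 = 4.5
Cheapest is CEN - NOR at 4.5 min.
So from CEN the first move is to NOR.

NOR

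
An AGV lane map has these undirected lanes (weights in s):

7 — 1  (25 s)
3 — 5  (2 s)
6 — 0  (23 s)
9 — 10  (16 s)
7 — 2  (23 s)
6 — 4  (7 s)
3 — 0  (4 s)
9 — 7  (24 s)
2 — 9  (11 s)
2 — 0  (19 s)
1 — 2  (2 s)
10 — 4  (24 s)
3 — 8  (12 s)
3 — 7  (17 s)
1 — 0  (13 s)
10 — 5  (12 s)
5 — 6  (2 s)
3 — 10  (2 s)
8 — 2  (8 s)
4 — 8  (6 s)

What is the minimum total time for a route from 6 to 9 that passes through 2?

32 s

Best 6 to 2: 6 → 4 → 8 → 2 costing 21
Best 2 to 9: 2 → 9 costing 11
Total via 2: 21 + 11 = 32 s.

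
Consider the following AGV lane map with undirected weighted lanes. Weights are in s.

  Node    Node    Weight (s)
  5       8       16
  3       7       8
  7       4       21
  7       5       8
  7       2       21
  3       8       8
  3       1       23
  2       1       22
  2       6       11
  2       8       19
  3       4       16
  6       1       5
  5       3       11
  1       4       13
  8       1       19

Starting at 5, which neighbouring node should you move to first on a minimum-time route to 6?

Candidate routes:
5–3–1–6: 11+23+5 = 39
5–8–1–6: 16+19+5 = 40
5–7–2–6: 8+21+11 = 40
The minimum is 39 s via 5–3–1–6.
So from 5 the first move is to 3.

3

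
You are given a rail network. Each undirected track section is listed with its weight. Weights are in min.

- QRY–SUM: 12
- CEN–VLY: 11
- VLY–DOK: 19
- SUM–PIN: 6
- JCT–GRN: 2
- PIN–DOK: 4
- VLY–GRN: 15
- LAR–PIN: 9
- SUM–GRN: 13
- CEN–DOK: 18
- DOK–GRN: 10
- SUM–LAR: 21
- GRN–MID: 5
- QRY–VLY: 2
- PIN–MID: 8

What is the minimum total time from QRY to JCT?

19 min

Shortest distances from QRY:
QRY: 0
VLY: 2  (via QRY)
SUM: 12  (via QRY)
CEN: 13  (via VLY)
GRN: 17  (via VLY)
PIN: 18  (via SUM)
JCT: 19  (via GRN)
Shortest route: QRY–VLY–GRN–JCT = 19 min.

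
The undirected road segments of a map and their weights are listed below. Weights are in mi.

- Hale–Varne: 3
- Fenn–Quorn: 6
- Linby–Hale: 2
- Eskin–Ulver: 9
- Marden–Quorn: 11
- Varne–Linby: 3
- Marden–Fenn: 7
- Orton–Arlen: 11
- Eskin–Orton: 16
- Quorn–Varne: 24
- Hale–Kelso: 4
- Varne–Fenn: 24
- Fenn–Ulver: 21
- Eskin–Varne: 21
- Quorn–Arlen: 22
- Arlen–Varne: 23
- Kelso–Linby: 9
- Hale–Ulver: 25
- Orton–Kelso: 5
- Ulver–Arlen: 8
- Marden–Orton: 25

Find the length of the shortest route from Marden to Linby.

Candidate routes:
Marden → Fenn → Varne → Hale → Linby: 7+24+3+2 = 36
Marden → Quorn → Varne → Linby: 11+24+3 = 38
Marden → Fenn → Varne → Linby: 7+24+3 = 34
Marden → Orton → Kelso → Hale → Linby: 25+5+4+2 = 36
The minimum is 34 mi via Marden → Fenn → Varne → Linby.

34 mi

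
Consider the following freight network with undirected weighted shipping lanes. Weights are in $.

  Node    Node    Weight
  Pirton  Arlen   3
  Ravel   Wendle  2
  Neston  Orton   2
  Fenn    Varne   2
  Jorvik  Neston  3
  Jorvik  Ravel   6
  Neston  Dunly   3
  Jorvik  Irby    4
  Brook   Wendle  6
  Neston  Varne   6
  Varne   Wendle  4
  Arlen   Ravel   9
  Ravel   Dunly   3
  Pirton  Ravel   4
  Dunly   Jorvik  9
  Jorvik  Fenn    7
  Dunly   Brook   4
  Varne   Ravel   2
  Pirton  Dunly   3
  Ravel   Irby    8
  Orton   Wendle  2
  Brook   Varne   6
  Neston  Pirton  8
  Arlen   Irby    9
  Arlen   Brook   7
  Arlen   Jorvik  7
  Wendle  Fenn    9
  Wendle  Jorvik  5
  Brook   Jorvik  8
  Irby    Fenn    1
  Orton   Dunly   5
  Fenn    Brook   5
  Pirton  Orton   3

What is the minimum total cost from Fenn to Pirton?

Running Dijkstra from Fenn:
Fenn: 0
Irby: 1  (via Fenn)
Varne: 2  (via Fenn)
Ravel: 4  (via Varne)
Jorvik: 5  (via Irby)
Brook: 5  (via Fenn)
Wendle: 6  (via Varne)
Dunly: 7  (via Ravel)
Orton: 8  (via Wendle)
Pirton: 8  (via Ravel)
Shortest route: Fenn–Varne–Ravel–Pirton = $8.

$8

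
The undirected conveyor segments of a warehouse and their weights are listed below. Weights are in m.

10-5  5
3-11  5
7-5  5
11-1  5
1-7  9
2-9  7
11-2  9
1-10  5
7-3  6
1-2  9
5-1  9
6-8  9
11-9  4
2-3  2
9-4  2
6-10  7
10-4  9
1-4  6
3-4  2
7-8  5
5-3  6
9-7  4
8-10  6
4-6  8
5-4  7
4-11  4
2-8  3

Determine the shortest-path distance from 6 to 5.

Shortest distances from 6:
6: 0
10: 7  (via 6)
4: 8  (via 6)
8: 9  (via 6)
3: 10  (via 4)
9: 10  (via 4)
1: 12  (via 10)
2: 12  (via 8)
5: 12  (via 10)
Shortest route: 6–10–5 = 12 m.

12 m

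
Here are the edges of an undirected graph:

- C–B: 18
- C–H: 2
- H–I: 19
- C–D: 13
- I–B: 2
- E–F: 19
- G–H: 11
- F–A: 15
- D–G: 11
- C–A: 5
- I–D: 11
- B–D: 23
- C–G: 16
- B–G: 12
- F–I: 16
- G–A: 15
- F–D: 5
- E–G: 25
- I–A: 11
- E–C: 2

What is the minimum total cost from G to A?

Enumerating some paths:
G - A: 15 = 15
G - H - C - A: 11+2+5 = 18
G - C - A: 16+5 = 21
Cheapest is G - A at 15.

15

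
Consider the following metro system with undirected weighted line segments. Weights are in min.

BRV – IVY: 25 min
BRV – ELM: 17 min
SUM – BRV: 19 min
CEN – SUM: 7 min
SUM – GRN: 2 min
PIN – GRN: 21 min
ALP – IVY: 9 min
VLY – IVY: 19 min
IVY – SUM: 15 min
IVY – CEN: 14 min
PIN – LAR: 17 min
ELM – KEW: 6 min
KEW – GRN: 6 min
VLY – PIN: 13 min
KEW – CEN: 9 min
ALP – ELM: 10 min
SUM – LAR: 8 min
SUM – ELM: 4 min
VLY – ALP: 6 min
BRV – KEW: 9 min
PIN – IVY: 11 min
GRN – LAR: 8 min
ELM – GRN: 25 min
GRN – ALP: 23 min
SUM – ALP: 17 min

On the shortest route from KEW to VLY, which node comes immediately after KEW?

ELM

Enumerating some paths:
KEW → GRN → SUM → ALP → VLY: 6+2+17+6 = 31
KEW → GRN → SUM → ELM → ALP → VLY: 6+2+4+10+6 = 28
KEW → ELM → SUM → ALP → VLY: 6+4+17+6 = 33
KEW → ELM → ALP → VLY: 6+10+6 = 22
Cheapest is KEW → ELM → ALP → VLY at 22 min.
So from KEW the first move is to ELM.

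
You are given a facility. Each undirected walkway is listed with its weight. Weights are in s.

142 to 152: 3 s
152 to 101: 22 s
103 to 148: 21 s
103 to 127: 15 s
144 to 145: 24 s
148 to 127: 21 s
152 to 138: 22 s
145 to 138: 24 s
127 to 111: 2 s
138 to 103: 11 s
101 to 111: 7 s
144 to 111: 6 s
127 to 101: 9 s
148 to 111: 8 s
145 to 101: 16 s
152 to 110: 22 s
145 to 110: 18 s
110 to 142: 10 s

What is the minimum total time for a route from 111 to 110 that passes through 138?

Best 111 to 138: 111 → 127 → 103 → 138 costing 28
Best 138 to 110: 138 → 152 → 142 → 110 costing 35
Total via 138: 28 + 35 = 63 s.

63 s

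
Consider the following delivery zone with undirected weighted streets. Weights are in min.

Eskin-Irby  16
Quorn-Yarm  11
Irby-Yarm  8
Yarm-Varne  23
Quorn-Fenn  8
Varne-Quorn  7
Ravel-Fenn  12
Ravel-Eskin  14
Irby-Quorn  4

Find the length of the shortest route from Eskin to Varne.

Running Dijkstra from Eskin:
Eskin: 0
Ravel: 14  (via Eskin)
Irby: 16  (via Eskin)
Quorn: 20  (via Irby)
Yarm: 24  (via Irby)
Fenn: 26  (via Ravel)
Varne: 27  (via Quorn)
Shortest route: Eskin–Irby–Quorn–Varne = 27 min.

27 min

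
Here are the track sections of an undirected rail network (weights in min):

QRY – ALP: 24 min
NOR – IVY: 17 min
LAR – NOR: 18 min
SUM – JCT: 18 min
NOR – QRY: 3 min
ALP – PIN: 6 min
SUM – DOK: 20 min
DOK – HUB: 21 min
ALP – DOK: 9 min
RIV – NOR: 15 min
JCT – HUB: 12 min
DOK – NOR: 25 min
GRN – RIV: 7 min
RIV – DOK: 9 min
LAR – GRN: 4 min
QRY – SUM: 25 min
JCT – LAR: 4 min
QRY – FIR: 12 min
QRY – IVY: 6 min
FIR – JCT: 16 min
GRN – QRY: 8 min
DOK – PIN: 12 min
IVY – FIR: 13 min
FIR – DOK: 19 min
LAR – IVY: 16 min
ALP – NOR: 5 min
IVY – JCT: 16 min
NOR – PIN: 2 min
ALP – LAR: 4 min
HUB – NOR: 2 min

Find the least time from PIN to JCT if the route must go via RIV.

Best PIN to RIV: PIN → NOR → RIV costing 17
Best RIV to JCT: RIV → GRN → LAR → JCT costing 15
Total via RIV: 17 + 15 = 32 min.

32 min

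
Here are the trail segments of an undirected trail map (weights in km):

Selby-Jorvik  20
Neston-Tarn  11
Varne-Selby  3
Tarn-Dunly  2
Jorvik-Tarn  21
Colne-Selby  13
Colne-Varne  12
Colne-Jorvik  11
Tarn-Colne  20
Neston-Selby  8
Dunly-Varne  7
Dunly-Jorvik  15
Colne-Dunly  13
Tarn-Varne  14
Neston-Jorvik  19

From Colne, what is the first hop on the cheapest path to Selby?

Compare a few routes:
Colne–Varne–Selby: 12+3 = 15
Colne–Dunly–Varne–Selby: 13+7+3 = 23
Colne–Selby: 13 = 13
The minimum is 13 km via Colne–Selby.
So from Colne the first move is to Selby.

Selby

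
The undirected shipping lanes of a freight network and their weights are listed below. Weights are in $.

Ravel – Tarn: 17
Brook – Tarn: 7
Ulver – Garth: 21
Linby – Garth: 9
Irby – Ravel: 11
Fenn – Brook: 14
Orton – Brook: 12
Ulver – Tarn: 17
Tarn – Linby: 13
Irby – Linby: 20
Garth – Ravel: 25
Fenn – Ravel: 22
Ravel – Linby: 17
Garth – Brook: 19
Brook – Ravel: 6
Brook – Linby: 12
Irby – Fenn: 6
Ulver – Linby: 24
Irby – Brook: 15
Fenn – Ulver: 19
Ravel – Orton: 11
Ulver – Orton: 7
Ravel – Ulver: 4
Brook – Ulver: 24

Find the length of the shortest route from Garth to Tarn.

Shortest distances from Garth:
Garth: 0
Linby: 9  (via Garth)
Brook: 19  (via Garth)
Ulver: 21  (via Garth)
Tarn: 22  (via Linby)
Shortest route: Garth–Linby–Tarn = $22.

$22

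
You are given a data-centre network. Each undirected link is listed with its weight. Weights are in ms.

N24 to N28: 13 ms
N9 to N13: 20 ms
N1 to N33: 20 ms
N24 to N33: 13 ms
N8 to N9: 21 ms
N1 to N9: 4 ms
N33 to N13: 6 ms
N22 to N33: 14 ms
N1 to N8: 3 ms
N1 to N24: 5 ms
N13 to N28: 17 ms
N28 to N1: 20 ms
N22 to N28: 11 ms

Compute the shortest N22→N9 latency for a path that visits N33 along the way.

Shortest N22→N33: N22–N33 = 14
Best N33 to N9: N33–N24–N1–N9 costing 22
Total via N33: 14 + 22 = 36 ms.

36 ms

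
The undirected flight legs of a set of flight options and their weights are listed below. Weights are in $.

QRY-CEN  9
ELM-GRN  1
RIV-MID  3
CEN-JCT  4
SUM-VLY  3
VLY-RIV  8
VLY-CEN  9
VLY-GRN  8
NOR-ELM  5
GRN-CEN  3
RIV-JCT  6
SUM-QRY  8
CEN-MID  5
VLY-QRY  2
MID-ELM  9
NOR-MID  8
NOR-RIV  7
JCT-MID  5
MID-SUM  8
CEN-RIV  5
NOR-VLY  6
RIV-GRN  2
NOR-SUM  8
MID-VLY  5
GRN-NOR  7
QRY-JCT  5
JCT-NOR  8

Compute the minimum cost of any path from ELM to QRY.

Shortest distances from ELM:
ELM: 0
GRN: 1  (via ELM)
RIV: 3  (via GRN)
CEN: 4  (via GRN)
NOR: 5  (via ELM)
MID: 6  (via RIV)
JCT: 8  (via CEN)
VLY: 9  (via GRN)
QRY: 11  (via VLY)
Shortest route: ELM → GRN → VLY → QRY = $11.

$11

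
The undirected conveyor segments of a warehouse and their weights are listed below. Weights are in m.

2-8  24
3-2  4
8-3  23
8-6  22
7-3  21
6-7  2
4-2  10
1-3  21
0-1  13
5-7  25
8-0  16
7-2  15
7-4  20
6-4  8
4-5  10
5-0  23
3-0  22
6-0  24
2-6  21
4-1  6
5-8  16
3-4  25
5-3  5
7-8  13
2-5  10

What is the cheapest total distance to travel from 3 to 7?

19 m

Candidate routes:
3 - 2 - 4 - 6 - 7: 4+10+8+2 = 24
3 - 7: 21 = 21
3 - 2 - 7: 4+15 = 19
The minimum is 19 m via 3 - 2 - 7.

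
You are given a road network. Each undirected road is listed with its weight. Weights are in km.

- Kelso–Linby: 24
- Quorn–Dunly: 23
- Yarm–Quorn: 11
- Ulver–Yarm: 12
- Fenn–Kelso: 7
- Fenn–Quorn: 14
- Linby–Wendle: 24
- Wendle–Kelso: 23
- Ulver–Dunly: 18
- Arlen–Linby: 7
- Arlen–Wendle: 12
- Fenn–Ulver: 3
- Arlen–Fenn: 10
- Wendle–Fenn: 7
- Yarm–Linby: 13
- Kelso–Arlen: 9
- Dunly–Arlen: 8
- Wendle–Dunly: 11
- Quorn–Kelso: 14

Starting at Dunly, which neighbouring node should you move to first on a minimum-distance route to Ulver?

Ulver

Candidate routes:
Dunly–Ulver: 18 = 18
Dunly–Wendle–Fenn–Ulver: 11+7+3 = 21
The minimum is 18 km via Dunly–Ulver.
So from Dunly the first move is to Ulver.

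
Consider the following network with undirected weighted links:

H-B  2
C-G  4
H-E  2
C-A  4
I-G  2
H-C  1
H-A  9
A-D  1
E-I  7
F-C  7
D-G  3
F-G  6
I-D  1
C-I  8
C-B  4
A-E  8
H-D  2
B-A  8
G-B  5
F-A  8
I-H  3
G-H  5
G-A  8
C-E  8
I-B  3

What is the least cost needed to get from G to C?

4

Candidate routes:
G–C: 4 = 4
G–I–D–H–C: 2+1+2+1 = 6
G–D–H–C: 3+2+1 = 6
G–H–C: 5+1 = 6
The minimum is 4 via G–C.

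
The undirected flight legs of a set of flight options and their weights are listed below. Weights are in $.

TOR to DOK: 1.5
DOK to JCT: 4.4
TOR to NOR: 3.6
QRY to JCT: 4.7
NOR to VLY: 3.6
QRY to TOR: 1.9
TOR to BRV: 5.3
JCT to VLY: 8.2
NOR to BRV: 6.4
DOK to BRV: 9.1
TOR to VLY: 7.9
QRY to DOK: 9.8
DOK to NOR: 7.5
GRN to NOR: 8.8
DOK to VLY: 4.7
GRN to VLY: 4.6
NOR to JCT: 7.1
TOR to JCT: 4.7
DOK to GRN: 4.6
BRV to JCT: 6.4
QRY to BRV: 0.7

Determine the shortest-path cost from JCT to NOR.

Compare a few routes:
JCT → DOK → TOR → NOR: 4.4+1.5+3.6 = 9.5
JCT → QRY → TOR → NOR: 4.7+1.9+3.6 = 10.2
JCT → TOR → NOR: 4.7+3.6 = 8.3
JCT → NOR: 7.1 = 7.1
The minimum is $7.1 via JCT → NOR.

$7.1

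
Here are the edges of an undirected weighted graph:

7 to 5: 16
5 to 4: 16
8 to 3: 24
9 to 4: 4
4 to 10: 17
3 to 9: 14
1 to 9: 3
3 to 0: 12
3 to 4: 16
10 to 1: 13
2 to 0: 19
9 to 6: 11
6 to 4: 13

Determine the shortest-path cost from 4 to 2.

Shortest distances from 4:
4: 0
9: 4  (via 4)
1: 7  (via 9)
6: 13  (via 4)
3: 16  (via 4)
5: 16  (via 4)
10: 17  (via 4)
0: 28  (via 3)
7: 32  (via 5)
8: 40  (via 3)
2: 47  (via 0)
Shortest route: 4 → 3 → 0 → 2 = 47.

47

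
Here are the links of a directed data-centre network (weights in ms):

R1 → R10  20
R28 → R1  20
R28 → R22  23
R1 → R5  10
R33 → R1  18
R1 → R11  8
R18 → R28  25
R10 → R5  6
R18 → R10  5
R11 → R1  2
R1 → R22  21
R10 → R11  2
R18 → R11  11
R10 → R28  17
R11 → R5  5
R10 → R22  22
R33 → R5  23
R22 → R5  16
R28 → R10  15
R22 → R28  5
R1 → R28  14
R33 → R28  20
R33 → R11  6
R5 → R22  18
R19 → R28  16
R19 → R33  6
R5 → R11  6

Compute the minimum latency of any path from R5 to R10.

28 ms

Compare a few routes:
R5–R11–R1–R10: 6+2+20 = 28
R5–R11–R1–R28–R10: 6+2+14+15 = 37
Cheapest is R5–R11–R1–R10 at 28 ms.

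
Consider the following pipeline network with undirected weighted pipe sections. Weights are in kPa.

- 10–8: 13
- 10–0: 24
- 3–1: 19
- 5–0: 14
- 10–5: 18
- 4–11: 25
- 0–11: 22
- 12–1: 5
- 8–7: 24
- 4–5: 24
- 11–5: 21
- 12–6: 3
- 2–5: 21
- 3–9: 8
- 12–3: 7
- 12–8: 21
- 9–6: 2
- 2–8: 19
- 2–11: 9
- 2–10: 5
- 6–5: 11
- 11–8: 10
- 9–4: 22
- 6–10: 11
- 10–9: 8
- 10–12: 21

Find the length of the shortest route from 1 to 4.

Enumerating some paths:
1 - 12 - 6 - 5 - 4: 5+3+11+24 = 43
1 - 12 - 3 - 9 - 4: 5+7+8+22 = 42
1 - 12 - 6 - 9 - 4: 5+3+2+22 = 32
Cheapest is 1 - 12 - 6 - 9 - 4 at 32 kPa.

32 kPa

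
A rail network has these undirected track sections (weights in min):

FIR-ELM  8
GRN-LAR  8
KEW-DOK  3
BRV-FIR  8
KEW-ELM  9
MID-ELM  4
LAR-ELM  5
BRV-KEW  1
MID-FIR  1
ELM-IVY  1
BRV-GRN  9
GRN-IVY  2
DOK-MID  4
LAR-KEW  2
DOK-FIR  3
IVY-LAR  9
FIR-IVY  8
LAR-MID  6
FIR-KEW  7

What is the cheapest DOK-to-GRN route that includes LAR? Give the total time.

13 min

Best DOK to LAR: DOK → KEW → LAR costing 5
Best LAR to GRN: LAR → GRN costing 8
Total via LAR: 5 + 8 = 13 min.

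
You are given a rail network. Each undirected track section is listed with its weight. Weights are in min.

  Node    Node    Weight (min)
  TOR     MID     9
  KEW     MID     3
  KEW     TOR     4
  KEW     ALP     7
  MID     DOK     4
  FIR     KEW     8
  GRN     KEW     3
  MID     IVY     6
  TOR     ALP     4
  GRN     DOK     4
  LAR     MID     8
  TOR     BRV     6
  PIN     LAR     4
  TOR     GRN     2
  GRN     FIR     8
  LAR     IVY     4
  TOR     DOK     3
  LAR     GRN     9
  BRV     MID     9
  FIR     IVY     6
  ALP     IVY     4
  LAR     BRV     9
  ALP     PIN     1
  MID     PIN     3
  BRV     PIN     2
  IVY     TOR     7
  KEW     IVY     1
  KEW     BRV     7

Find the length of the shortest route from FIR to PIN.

Settle nodes by increasing distance from FIR:
FIR: 0
IVY: 6  (via FIR)
KEW: 7  (via IVY)
GRN: 8  (via FIR)
ALP: 10  (via IVY)
TOR: 10  (via GRN)
MID: 10  (via KEW)
LAR: 10  (via IVY)
PIN: 11  (via ALP)
Shortest route: FIR–IVY–ALP–PIN = 11 min.

11 min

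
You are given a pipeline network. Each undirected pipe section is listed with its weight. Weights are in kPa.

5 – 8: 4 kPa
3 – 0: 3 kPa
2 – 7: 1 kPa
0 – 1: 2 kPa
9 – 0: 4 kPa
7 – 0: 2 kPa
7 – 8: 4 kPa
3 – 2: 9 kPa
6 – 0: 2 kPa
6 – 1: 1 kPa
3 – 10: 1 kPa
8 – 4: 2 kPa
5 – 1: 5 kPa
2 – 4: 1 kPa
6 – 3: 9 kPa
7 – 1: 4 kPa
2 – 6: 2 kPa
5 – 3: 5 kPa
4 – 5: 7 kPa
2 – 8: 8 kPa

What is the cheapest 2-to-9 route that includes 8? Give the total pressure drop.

Best 2 to 8: 2 → 4 → 8 costing 3
Shortest 8→9: 8 → 7 → 0 → 9 = 10
Total via 8: 3 + 10 = 13 kPa.

13 kPa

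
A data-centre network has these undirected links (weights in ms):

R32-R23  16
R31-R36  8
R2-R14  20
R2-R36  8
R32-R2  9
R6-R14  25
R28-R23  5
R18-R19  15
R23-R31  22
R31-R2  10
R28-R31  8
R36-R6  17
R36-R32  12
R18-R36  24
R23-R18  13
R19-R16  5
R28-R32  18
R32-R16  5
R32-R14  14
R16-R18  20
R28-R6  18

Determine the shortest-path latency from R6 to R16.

Candidate routes:
R6–R36–R2–R32–R16: 17+8+9+5 = 39
R6–R36–R32–R16: 17+12+5 = 34
The minimum is 34 ms via R6–R36–R32–R16.

34 ms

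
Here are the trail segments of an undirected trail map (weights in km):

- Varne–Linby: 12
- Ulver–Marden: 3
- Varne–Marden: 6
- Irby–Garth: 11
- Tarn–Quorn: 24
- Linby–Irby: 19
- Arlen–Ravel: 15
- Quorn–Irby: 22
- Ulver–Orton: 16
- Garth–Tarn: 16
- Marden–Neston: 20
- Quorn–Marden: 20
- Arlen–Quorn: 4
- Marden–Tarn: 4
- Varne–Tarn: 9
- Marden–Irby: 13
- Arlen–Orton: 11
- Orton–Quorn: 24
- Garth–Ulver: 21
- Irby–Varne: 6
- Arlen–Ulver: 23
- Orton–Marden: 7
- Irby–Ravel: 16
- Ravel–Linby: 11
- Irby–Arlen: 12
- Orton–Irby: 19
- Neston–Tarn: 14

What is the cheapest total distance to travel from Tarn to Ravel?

Compare a few routes:
Tarn - Marden - Irby - Ravel: 4+13+16 = 33
Tarn - Varne - Irby - Ravel: 9+6+16 = 31
Tarn - Varne - Linby - Ravel: 9+12+11 = 32
Tarn - Marden - Varne - Irby - Ravel: 4+6+6+16 = 32
Cheapest is Tarn - Varne - Irby - Ravel at 31 km.

31 km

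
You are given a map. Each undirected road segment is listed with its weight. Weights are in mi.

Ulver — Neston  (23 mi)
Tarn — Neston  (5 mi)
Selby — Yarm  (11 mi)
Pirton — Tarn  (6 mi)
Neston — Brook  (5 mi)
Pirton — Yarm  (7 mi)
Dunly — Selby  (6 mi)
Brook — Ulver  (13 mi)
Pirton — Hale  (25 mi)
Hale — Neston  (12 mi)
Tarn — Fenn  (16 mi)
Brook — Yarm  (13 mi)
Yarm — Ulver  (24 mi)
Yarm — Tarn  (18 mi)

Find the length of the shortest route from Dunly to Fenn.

Enumerating some paths:
Dunly - Selby - Yarm - Pirton - Tarn - Fenn: 6+11+7+6+16 = 46
Dunly - Selby - Yarm - Tarn - Fenn: 6+11+18+16 = 51
Dunly - Selby - Yarm - Ulver - Brook - Neston - Tarn - Fenn: 6+11+24+13+5+5+16 = 80
Dunly - Selby - Yarm - Brook - Neston - Tarn - Fenn: 6+11+13+5+5+16 = 56
The minimum is 46 mi via Dunly - Selby - Yarm - Pirton - Tarn - Fenn.

46 mi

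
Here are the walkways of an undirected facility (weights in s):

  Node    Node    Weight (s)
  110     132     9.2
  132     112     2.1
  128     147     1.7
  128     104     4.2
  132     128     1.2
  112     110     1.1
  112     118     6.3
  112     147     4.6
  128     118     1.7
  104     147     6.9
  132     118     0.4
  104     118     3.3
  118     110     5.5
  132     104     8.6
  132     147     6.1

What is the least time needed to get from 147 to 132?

2.9 s

Running Dijkstra from 147:
147: 0
128: 1.7  (via 147)
132: 2.9  (via 128)
Shortest route: 147–128–132 = 2.9 s.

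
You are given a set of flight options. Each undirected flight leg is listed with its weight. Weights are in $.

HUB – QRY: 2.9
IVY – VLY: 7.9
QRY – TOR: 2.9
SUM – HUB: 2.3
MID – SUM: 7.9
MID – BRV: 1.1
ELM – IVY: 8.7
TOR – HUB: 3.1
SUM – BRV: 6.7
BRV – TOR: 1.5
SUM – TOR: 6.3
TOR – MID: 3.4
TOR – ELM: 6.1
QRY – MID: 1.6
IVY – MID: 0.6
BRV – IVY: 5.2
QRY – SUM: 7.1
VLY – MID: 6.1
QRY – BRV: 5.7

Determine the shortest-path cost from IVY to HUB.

Compare a few routes:
IVY → MID → BRV → TOR → HUB: 0.6+1.1+1.5+3.1 = 6.3
IVY → MID → QRY → TOR → HUB: 0.6+1.6+2.9+3.1 = 8.2
IVY → MID → QRY → HUB: 0.6+1.6+2.9 = 5.1
IVY → MID → TOR → HUB: 0.6+3.4+3.1 = 7.1
Cheapest is IVY → MID → QRY → HUB at $5.1.

$5.1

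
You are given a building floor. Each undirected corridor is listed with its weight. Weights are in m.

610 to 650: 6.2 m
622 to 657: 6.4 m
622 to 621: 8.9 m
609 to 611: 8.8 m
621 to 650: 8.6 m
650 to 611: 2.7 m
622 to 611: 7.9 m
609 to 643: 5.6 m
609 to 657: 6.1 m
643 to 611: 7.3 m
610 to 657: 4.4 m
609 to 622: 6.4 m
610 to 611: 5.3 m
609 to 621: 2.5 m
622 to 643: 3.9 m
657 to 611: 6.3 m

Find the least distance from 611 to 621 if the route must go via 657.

14.9 m

Best 611 to 657: 611–657 costing 6.3
Best 657 to 621: 657–609–621 costing 8.6
Total via 657: 6.3 + 8.6 = 14.9 m.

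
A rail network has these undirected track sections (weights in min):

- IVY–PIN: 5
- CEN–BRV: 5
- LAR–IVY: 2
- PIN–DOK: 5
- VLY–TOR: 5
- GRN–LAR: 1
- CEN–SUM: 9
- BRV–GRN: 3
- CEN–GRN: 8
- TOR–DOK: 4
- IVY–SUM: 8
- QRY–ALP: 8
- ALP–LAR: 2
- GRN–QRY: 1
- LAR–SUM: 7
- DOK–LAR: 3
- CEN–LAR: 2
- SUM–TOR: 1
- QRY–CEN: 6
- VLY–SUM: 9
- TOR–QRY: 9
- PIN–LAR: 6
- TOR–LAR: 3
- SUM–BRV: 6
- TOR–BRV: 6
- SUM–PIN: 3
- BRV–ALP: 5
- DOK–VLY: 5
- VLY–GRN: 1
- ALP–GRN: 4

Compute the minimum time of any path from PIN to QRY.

8 min

Enumerating some paths:
PIN - LAR - GRN - QRY: 6+1+1 = 8
PIN - IVY - LAR - GRN - QRY: 5+2+1+1 = 9
The minimum is 8 min via PIN - LAR - GRN - QRY.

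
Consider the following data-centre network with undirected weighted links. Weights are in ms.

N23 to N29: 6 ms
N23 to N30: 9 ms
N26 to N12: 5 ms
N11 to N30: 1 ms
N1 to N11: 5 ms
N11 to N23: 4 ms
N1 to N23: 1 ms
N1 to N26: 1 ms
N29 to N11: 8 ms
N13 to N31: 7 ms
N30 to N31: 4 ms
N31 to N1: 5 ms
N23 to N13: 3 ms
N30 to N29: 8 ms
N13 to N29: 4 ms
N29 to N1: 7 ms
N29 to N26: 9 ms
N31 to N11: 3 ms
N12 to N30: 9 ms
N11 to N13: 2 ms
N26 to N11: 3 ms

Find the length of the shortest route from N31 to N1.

5 ms

Candidate routes:
N31 - N1: 5 = 5
N31 - N11 - N26 - N1: 3+3+1 = 7
The minimum is 5 ms via N31 - N1.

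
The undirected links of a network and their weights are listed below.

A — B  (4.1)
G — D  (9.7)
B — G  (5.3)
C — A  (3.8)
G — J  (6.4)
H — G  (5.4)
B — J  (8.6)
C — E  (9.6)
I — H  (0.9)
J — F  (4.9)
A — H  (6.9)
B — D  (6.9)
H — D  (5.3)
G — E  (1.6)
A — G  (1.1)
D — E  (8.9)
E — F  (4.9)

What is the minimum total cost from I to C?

Shortest distances from I:
I: 0
H: 0.9  (via I)
D: 6.2  (via H)
G: 6.3  (via H)
A: 7.4  (via G)
E: 7.9  (via G)
C: 11.2  (via A)
Shortest route: I → H → G → A → C = 11.2.

11.2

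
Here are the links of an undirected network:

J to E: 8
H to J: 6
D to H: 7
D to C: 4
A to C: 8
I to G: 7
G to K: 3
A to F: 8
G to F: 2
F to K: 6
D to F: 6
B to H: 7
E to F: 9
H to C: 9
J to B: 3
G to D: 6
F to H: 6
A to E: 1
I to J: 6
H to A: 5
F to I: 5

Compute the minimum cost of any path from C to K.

13

Running Dijkstra from C:
C: 0
D: 4  (via C)
A: 8  (via C)
E: 9  (via A)
H: 9  (via C)
F: 10  (via D)
G: 10  (via D)
K: 13  (via G)
Shortest route: C → D → G → K = 13.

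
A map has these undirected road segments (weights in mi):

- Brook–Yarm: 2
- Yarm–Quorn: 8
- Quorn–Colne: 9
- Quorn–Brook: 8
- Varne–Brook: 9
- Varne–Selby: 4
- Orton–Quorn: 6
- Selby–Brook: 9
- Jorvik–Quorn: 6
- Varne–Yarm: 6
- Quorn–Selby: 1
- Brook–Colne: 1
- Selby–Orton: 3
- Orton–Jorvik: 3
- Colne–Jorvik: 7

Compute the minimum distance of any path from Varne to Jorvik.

10 mi

Settle nodes by increasing distance from Varne:
Varne: 0
Selby: 4  (via Varne)
Quorn: 5  (via Selby)
Yarm: 6  (via Varne)
Orton: 7  (via Selby)
Brook: 8  (via Yarm)
Colne: 9  (via Brook)
Jorvik: 10  (via Orton)
Shortest route: Varne–Selby–Orton–Jorvik = 10 mi.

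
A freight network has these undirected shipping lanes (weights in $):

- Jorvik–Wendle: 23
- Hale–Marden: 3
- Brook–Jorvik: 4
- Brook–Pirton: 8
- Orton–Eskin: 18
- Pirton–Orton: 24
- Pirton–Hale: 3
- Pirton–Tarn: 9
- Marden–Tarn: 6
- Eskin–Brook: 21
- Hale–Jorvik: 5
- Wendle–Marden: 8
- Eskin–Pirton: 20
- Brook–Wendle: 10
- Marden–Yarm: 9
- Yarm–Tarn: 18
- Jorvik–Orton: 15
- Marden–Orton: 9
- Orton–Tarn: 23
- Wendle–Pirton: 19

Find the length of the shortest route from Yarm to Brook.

$21

Compare a few routes:
Yarm - Marden - Hale - Pirton - Brook: 9+3+3+8 = 23
Yarm - Marden - Tarn - Pirton - Brook: 9+6+9+8 = 32
Yarm - Marden - Wendle - Brook: 9+8+10 = 27
Yarm - Marden - Hale - Jorvik - Brook: 9+3+5+4 = 21
The minimum is $21 via Yarm - Marden - Hale - Jorvik - Brook.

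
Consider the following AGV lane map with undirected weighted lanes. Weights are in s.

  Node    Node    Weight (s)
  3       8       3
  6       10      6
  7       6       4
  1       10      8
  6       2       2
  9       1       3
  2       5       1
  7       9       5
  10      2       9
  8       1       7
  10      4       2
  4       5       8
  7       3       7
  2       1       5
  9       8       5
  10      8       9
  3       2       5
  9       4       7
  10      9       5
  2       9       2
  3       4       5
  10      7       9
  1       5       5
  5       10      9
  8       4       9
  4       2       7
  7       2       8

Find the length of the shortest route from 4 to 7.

11 s

Running Dijkstra from 4:
4: 0
10: 2  (via 4)
3: 5  (via 4)
2: 7  (via 4)
9: 7  (via 4)
5: 8  (via 4)
6: 8  (via 10)
8: 8  (via 3)
1: 10  (via 10)
7: 11  (via 10)
Shortest route: 4–10–7 = 11 s.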